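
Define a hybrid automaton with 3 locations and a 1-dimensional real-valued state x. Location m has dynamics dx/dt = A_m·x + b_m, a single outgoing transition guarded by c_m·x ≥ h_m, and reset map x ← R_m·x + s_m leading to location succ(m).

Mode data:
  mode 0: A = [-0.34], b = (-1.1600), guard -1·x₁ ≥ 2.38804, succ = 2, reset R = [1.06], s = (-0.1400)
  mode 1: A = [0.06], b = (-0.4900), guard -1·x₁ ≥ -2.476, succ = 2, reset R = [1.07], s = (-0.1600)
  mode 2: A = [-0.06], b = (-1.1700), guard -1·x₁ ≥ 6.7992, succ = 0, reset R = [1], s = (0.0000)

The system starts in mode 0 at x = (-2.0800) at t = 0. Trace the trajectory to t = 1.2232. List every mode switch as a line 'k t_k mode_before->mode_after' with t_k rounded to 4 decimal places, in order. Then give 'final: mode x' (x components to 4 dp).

1 0.7737 0->2
final: 2 -3.1191

Mode 0: guard c·x = 2.3880 hit at Δt = 0.7737 (t = 0.7737), x⁻ = (-2.3880) → reset → x⁺ = (-2.6713), jump to mode 2
Mode 2: flow for 0.4495 to horizon, guard not reached → x = (-3.1191)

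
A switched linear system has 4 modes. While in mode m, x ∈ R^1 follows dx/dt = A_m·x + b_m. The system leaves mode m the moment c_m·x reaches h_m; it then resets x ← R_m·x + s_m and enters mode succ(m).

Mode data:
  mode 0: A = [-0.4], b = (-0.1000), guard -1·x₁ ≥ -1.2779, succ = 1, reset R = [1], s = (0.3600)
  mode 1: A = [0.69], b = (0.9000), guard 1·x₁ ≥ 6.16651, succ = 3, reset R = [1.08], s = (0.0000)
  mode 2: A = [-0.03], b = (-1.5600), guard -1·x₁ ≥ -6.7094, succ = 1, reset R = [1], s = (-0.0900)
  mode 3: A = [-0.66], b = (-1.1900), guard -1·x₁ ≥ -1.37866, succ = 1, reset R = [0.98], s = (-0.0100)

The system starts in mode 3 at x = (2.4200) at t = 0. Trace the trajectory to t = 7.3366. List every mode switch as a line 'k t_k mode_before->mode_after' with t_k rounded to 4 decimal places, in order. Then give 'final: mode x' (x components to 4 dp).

Mode 3: guard c·x = -1.3787 hit at Δt = 0.4290 (t = 0.4290), x⁻ = (1.3787) → reset → x⁺ = (1.3411), jump to mode 1
Mode 1: guard c·x = 6.1665 hit at Δt = 1.5046 (t = 1.9336), x⁻ = (6.1665) → reset → x⁺ = (6.6598), jump to mode 3
Mode 3: guard c·x = -1.3787 hit at Δt = 1.4822 (t = 3.4158), x⁻ = (1.3787) → reset → x⁺ = (1.3411), jump to mode 1
Mode 1: guard c·x = 6.1665 hit at Δt = 1.5046 (t = 4.9204), x⁻ = (6.1665) → reset → x⁺ = (6.6598), jump to mode 3
Mode 3: guard c·x = -1.3787 hit at Δt = 1.4822 (t = 6.4027), x⁻ = (1.3787) → reset → x⁺ = (1.3411), jump to mode 1
Mode 1: flow for 0.9339 to horizon, guard not reached → x = (3.7348)

1 0.4290 3->1
2 1.9336 1->3
3 3.4158 3->1
4 4.9204 1->3
5 6.4027 3->1
final: 1 3.7348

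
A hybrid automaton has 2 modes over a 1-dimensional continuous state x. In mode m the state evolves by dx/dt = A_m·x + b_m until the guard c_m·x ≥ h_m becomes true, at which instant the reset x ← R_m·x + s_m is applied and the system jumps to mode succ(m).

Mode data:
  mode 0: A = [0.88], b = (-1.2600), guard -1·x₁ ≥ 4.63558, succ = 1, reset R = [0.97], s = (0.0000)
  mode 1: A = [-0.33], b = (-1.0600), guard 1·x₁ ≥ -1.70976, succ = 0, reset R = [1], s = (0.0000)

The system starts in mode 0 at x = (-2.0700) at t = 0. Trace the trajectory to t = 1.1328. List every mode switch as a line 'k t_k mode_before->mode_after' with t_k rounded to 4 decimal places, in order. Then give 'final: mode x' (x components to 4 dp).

1 0.6246 0->1
final: 1 -4.2982

Mode 0: guard c·x = 4.6356 hit at Δt = 0.6246 (t = 0.6246), x⁻ = (-4.6356) → reset → x⁺ = (-4.4965), jump to mode 1
Mode 1: flow for 0.5082 to horizon, guard not reached → x = (-4.2982)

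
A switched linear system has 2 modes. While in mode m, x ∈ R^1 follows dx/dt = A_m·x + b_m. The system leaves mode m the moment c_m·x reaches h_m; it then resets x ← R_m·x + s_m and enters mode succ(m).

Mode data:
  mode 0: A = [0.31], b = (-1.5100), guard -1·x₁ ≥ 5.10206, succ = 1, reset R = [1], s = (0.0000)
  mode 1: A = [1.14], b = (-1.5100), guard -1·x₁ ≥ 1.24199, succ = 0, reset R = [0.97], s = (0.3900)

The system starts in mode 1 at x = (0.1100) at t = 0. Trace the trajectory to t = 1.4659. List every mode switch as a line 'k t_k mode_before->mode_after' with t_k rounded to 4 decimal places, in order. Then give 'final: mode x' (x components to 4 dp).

1 0.6563 1->0
final: 0 -2.4367

Mode 1: guard c·x = 1.2420 hit at Δt = 0.6563 (t = 0.6563), x⁻ = (-1.2420) → reset → x⁺ = (-0.8147), jump to mode 0
Mode 0: flow for 0.8096 to horizon, guard not reached → x = (-2.4367)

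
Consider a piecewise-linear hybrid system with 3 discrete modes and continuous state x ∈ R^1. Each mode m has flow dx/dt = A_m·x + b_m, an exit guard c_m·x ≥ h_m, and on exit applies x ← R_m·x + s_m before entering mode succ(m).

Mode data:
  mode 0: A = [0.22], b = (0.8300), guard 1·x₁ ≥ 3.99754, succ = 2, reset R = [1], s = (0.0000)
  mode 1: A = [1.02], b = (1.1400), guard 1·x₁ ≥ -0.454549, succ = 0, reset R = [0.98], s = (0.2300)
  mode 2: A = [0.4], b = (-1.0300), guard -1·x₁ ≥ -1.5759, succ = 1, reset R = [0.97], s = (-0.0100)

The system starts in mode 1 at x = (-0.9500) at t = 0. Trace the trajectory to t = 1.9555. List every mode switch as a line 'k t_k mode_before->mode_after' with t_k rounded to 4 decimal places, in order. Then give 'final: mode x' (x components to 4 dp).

1 1.3481 1->0
final: 0 0.2931

Mode 1: guard c·x = -0.4545 hit at Δt = 1.3481 (t = 1.3481), x⁻ = (-0.4545) → reset → x⁺ = (-0.2155), jump to mode 0
Mode 0: flow for 0.6074 to horizon, guard not reached → x = (0.2931)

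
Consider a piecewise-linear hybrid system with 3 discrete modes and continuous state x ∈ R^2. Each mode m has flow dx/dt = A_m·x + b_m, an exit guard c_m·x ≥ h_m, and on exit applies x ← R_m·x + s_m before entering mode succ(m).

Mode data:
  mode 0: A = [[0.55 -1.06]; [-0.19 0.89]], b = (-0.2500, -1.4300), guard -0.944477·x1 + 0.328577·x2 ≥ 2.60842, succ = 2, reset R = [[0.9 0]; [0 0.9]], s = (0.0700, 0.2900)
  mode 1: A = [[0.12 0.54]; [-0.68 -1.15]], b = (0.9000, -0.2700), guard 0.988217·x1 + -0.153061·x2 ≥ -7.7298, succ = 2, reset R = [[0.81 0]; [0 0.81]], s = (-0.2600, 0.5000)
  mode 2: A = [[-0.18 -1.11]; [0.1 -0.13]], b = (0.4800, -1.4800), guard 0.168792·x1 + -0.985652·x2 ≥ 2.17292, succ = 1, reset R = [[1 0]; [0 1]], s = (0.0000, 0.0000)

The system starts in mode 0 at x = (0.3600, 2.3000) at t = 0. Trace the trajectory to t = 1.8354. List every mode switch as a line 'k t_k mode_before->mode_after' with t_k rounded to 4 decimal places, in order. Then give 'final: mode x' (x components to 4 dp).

Mode 0: guard c·x = 2.6084 hit at Δt = 0.6407 (t = 0.6407), x⁻ = (-1.7477, 2.9149) → reset → x⁺ = (-1.5029, 2.9134), jump to mode 2
Mode 2: flow for 1.1947 to horizon, guard not reached → x = (-2.7152, 0.5907)

1 0.6407 0->2
final: 2 -2.7152 0.5907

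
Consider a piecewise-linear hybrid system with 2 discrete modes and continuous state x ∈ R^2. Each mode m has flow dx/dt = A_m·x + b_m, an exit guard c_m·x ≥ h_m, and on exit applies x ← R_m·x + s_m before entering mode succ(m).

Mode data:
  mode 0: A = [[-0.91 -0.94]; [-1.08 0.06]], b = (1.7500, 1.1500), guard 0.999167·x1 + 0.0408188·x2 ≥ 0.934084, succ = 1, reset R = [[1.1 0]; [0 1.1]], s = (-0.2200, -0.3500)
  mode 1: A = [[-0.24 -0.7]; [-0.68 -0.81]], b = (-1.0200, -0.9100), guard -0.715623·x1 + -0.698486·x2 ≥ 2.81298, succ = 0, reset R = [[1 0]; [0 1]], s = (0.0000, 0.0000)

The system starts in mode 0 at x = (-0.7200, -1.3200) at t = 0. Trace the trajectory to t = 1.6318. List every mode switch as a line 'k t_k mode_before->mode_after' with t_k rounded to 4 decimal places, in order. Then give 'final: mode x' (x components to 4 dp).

1 0.7023 0->1
final: 1 0.6031 -1.4455

Mode 0: guard c·x = 0.9341 hit at Δt = 0.7023 (t = 0.7023), x⁻ = (0.9649, -0.7348) → reset → x⁺ = (0.8414, -1.1583), jump to mode 1
Mode 1: flow for 0.9295 to horizon, guard not reached → x = (0.6031, -1.4455)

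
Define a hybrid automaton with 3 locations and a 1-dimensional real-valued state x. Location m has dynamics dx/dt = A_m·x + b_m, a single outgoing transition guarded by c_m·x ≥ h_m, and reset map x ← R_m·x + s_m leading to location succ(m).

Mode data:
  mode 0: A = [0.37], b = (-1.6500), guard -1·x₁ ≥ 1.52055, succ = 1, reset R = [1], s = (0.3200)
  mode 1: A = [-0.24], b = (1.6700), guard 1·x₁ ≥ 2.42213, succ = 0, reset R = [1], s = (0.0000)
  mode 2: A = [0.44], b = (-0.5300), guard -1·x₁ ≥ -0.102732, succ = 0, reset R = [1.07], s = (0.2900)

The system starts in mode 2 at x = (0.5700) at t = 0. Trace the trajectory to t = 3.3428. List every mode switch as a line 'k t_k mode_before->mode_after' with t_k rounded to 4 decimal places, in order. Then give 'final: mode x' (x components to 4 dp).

1 1.2541 2->0
2 2.3010 0->1
final: 1 0.6044

Mode 2: guard c·x = -0.1027 hit at Δt = 1.2541 (t = 1.2541), x⁻ = (0.1027) → reset → x⁺ = (0.3999), jump to mode 0
Mode 0: guard c·x = 1.5206 hit at Δt = 1.0469 (t = 2.3010), x⁻ = (-1.5205) → reset → x⁺ = (-1.2005), jump to mode 1
Mode 1: flow for 1.0418 to horizon, guard not reached → x = (0.6044)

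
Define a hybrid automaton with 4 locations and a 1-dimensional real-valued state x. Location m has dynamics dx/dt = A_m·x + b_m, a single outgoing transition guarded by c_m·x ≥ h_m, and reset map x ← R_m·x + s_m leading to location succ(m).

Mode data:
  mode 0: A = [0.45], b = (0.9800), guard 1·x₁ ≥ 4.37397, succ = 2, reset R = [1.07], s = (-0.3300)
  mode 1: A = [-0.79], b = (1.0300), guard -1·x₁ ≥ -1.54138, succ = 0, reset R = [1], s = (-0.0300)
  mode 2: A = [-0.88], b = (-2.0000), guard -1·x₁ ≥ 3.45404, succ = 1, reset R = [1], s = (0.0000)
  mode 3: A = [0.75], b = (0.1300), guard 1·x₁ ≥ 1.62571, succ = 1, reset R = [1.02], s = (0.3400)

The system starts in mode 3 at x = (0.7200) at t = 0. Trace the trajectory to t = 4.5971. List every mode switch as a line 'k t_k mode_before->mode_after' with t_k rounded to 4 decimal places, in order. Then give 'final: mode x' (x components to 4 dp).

1 0.9334 3->1
2 2.2911 1->0
3 3.5674 0->2
final: 2 0.4034

Mode 3: guard c·x = 1.6257 hit at Δt = 0.9334 (t = 0.9334), x⁻ = (1.6257) → reset → x⁺ = (1.9982), jump to mode 1
Mode 1: guard c·x = -1.5414 hit at Δt = 1.3577 (t = 2.2911), x⁻ = (1.5414) → reset → x⁺ = (1.5114), jump to mode 0
Mode 0: guard c·x = 4.3740 hit at Δt = 1.2763 (t = 3.5674), x⁻ = (4.3740) → reset → x⁺ = (4.3501), jump to mode 2
Mode 2: flow for 1.0297 to horizon, guard not reached → x = (0.4034)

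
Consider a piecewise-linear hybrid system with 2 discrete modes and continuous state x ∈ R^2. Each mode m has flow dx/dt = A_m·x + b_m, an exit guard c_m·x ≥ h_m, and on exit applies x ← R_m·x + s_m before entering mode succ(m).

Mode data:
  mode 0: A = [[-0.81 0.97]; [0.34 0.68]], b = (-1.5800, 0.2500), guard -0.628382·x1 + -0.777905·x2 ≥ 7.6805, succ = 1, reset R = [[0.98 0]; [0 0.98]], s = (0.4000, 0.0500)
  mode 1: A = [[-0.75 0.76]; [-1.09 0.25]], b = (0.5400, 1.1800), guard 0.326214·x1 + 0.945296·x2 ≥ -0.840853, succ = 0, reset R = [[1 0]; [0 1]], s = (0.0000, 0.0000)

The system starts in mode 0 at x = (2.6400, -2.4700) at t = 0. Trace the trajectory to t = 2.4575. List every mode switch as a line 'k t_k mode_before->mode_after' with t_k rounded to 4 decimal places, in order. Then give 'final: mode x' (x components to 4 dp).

Mode 0: guard c·x = 7.6805 hit at Δt = 1.4891 (t = 1.4891), x⁻ = (-4.1669, -6.5073) → reset → x⁺ = (-3.6836, -6.3272), jump to mode 1
Mode 1: flow for 0.9684 to horizon, guard not reached → x = (-3.5333, -2.1577)

1 1.4891 0->1
final: 1 -3.5333 -2.1577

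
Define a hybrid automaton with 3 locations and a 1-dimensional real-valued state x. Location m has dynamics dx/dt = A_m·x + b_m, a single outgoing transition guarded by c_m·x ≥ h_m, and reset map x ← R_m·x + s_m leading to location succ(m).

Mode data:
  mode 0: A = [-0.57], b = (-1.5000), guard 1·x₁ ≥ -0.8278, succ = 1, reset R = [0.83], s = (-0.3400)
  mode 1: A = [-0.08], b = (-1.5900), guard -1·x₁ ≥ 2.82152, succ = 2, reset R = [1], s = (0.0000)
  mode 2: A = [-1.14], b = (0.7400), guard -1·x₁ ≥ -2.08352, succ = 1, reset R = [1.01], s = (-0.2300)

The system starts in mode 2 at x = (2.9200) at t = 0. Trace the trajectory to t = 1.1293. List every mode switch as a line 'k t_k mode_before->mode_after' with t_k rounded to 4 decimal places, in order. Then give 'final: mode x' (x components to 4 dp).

Mode 2: guard c·x = -2.0835 hit at Δt = 0.4030 (t = 0.4030), x⁻ = (2.0835) → reset → x⁺ = (1.8744), jump to mode 1
Mode 1: flow for 0.7263 to horizon, guard not reached → x = (0.6466)

1 0.4030 2->1
final: 1 0.6466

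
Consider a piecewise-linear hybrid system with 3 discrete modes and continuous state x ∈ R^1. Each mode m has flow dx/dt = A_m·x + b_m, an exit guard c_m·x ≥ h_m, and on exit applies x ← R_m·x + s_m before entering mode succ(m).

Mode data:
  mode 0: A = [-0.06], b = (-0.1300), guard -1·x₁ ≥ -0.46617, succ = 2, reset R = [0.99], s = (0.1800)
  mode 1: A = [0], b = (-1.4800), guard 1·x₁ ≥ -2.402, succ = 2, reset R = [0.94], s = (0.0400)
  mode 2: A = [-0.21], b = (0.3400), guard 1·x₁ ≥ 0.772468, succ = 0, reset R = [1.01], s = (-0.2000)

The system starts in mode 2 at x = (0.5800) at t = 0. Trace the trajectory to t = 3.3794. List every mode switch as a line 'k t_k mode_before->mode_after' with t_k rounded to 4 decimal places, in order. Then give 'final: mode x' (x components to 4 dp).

Mode 2: guard c·x = 0.7725 hit at Δt = 0.9755 (t = 0.9755), x⁻ = (0.7725) → reset → x⁺ = (0.5802), jump to mode 0
Mode 0: guard c·x = -0.4662 hit at Δt = 0.7066 (t = 1.6821), x⁻ = (0.4662) → reset → x⁺ = (0.6415), jump to mode 2
Mode 2: guard c·x = 0.7725 hit at Δt = 0.6849 (t = 2.3670), x⁻ = (0.7725) → reset → x⁺ = (0.5802), jump to mode 0
Mode 0: guard c·x = -0.4662 hit at Δt = 0.7066 (t = 3.0736), x⁻ = (0.4662) → reset → x⁺ = (0.6415), jump to mode 2
Mode 2: flow for 0.3058 to horizon, guard not reached → x = (0.7023)

1 0.9755 2->0
2 1.6821 0->2
3 2.3670 2->0
4 3.0736 0->2
final: 2 0.7023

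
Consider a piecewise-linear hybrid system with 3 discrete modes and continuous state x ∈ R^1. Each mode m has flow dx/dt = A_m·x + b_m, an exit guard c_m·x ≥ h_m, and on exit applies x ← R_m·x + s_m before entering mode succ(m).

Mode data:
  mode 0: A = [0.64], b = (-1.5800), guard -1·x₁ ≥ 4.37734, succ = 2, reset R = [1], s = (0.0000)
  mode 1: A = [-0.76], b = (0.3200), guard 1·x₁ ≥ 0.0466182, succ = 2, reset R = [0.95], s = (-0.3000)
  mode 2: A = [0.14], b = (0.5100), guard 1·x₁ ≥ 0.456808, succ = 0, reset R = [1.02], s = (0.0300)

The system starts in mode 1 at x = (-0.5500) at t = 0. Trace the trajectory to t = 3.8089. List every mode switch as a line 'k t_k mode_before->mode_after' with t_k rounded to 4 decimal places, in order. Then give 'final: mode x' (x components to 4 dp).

Mode 1: guard c·x = 0.0466 hit at Δt = 1.2539 (t = 1.2539), x⁻ = (0.0466) → reset → x⁺ = (-0.2557), jump to mode 2
Mode 2: guard c·x = 0.4568 hit at Δt = 1.3637 (t = 2.6176), x⁻ = (0.4568) → reset → x⁺ = (0.4959), jump to mode 0
Mode 0: flow for 1.1913 to horizon, guard not reached → x = (-1.7599)

1 1.2539 1->2
2 2.6176 2->0
final: 0 -1.7599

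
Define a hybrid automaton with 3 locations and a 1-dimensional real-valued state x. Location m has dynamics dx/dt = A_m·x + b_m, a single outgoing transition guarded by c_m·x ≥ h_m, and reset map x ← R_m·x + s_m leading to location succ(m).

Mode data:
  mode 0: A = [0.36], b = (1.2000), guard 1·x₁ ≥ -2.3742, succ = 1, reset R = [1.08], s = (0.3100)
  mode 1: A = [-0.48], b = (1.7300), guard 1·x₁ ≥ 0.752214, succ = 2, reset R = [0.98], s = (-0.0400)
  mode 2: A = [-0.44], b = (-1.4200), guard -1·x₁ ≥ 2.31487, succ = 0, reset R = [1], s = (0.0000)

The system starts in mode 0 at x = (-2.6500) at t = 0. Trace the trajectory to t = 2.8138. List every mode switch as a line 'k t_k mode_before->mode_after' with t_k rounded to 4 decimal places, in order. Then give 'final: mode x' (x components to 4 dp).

Mode 0: guard c·x = -2.3742 hit at Δt = 0.9418 (t = 0.9418), x⁻ = (-2.3742) → reset → x⁺ = (-2.2541), jump to mode 1
Mode 1: guard c·x = 0.7522 hit at Δt = 1.4997 (t = 2.4415), x⁻ = (0.7522) → reset → x⁺ = (0.6972), jump to mode 2
Mode 2: flow for 0.3723 to horizon, guard not reached → x = (0.1042)

1 0.9418 0->1
2 2.4415 1->2
final: 2 0.1042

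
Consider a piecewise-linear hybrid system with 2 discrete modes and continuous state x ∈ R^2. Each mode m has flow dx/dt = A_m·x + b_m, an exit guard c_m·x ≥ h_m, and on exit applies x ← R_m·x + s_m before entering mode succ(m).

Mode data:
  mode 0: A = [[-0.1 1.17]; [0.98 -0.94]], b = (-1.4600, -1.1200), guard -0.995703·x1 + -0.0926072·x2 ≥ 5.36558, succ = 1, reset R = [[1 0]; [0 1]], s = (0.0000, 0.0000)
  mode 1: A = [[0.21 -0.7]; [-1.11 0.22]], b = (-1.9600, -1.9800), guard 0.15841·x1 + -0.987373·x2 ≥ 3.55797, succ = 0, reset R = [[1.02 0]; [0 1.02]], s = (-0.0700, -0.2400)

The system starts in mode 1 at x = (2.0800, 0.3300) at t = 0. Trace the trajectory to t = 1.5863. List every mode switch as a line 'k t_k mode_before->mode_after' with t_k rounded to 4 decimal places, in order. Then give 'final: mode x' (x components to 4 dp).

Mode 1: guard c·x = 3.5580 hit at Δt = 0.8902 (t = 0.8902), x⁻ = (1.5735, -3.3510) → reset → x⁺ = (1.5349, -3.6581), jump to mode 0
Mode 0: flow for 0.6961 to horizon, guard not reached → x = (-1.8512, -2.6845)

1 0.8902 1->0
final: 0 -1.8512 -2.6845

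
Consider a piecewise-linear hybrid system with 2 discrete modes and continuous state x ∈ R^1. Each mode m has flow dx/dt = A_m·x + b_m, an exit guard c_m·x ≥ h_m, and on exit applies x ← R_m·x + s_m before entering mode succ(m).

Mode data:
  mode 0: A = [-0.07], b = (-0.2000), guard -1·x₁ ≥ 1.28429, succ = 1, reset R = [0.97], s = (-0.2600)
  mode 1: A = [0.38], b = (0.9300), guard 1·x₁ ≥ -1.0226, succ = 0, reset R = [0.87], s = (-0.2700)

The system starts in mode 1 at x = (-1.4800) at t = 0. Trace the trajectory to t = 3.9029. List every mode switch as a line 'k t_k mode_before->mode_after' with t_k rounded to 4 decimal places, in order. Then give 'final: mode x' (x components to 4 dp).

Mode 1: guard c·x = -1.0226 hit at Δt = 1.0189 (t = 1.0189), x⁻ = (-1.0226) → reset → x⁺ = (-1.1597), jump to mode 0
Mode 0: guard c·x = 1.2843 hit at Δt = 1.0893 (t = 2.1083), x⁻ = (-1.2843) → reset → x⁺ = (-1.5058), jump to mode 1
Mode 1: guard c·x = -1.0226 hit at Δt = 1.0899 (t = 3.1982), x⁻ = (-1.0226) → reset → x⁺ = (-1.1597), jump to mode 0
Mode 0: flow for 0.7047 to horizon, guard not reached → x = (-1.2414)

1 1.0189 1->0
2 2.1083 0->1
3 3.1982 1->0
final: 0 -1.2414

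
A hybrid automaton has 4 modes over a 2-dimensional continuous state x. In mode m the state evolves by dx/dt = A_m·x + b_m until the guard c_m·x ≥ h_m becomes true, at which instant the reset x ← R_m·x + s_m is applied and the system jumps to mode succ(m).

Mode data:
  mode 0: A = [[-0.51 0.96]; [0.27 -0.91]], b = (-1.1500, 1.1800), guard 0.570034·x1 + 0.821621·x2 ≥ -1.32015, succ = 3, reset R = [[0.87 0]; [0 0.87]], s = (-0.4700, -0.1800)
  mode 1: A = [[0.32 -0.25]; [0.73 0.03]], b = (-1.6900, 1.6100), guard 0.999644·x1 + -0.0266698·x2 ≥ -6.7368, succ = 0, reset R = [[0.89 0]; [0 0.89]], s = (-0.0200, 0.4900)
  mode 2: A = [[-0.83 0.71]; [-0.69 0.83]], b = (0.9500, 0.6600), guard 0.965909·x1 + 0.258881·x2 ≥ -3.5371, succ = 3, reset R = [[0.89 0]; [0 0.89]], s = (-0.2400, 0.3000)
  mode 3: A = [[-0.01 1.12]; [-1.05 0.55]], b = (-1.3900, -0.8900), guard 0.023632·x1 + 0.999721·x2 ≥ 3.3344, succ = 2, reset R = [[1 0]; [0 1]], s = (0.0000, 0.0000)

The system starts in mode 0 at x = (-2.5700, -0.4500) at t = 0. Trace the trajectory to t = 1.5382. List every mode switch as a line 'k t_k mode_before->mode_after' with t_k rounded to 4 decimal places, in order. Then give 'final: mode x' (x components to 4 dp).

Mode 0: guard c·x = -1.3201 hit at Δt = 0.9992 (t = 0.9992), x⁻ = (-2.5123, 0.1362) → reset → x⁺ = (-2.6557, -0.0615), jump to mode 3
Mode 3: flow for 0.5390 to horizon, guard not reached → x = (-3.0536, 1.2775)

1 0.9992 0->3
final: 3 -3.0536 1.2775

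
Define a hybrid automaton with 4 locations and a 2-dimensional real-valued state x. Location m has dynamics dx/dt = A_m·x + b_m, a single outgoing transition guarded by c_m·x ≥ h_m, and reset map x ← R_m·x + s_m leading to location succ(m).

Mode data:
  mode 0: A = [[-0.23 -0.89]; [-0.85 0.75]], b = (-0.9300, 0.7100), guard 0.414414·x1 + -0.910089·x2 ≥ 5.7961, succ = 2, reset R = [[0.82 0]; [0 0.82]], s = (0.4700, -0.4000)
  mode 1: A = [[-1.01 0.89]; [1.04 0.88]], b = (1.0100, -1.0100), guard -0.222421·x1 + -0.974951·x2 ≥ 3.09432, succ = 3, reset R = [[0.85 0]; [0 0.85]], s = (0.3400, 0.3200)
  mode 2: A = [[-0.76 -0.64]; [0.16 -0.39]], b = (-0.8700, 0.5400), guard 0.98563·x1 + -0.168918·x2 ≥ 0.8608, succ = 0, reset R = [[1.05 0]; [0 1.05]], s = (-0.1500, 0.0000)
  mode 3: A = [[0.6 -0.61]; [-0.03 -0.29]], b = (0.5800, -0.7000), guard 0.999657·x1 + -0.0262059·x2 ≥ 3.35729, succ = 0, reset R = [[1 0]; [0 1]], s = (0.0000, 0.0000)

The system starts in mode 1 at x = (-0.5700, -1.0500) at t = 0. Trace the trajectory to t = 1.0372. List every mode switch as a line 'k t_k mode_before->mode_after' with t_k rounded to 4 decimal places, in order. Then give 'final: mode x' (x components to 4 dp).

1 0.6001 1->3
final: 3 0.6748 -2.2694

Mode 1: guard c·x = 3.0943 hit at Δt = 0.6001 (t = 0.6001), x⁻ = (-0.6743, -3.0200) → reset → x⁺ = (-0.2332, -2.2470), jump to mode 3
Mode 3: flow for 0.4371 to horizon, guard not reached → x = (0.6748, -2.2694)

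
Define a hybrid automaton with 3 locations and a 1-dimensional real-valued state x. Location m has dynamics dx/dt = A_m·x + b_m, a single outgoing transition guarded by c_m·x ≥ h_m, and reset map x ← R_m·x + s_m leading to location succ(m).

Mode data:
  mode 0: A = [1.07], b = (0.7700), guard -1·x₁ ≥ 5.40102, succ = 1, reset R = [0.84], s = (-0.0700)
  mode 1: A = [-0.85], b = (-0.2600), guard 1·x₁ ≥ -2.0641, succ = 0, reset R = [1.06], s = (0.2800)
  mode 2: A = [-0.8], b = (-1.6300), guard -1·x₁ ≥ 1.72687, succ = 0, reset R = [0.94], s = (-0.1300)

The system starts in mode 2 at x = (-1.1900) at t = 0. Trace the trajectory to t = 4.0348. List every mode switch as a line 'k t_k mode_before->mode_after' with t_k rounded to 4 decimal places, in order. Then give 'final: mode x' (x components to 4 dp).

Mode 2: guard c·x = 1.7269 hit at Δt = 1.2546 (t = 1.2546), x⁻ = (-1.7269) → reset → x⁺ = (-1.7533), jump to mode 0
Mode 0: guard c·x = 5.4010 hit at Δt = 1.4117 (t = 2.6663), x⁻ = (-5.4010) → reset → x⁺ = (-4.6069), jump to mode 1
Mode 1: guard c·x = -2.0641 hit at Δt = 1.0524 (t = 3.7187), x⁻ = (-2.0641) → reset → x⁺ = (-1.9079), jump to mode 0
Mode 0: flow for 0.3161 to horizon, guard not reached → x = (-2.3862)

1 1.2546 2->0
2 2.6663 0->1
3 3.7187 1->0
final: 0 -2.3862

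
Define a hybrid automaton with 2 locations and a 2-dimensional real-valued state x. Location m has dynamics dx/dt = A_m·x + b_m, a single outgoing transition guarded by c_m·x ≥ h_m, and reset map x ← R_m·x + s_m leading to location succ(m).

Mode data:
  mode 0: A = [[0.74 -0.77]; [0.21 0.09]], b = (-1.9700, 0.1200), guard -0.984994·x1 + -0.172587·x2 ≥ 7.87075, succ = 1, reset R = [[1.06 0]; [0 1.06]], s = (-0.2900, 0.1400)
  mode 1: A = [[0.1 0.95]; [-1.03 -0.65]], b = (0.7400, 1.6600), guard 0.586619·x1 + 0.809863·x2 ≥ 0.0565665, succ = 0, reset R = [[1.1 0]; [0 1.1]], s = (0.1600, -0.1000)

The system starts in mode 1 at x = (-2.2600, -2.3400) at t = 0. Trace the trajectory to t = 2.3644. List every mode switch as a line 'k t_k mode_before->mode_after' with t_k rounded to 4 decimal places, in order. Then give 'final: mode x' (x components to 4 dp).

1 0.9019 1->0
2 1.8424 0->1
final: 1 -7.3160 5.2295

Mode 1: guard c·x = 0.0566 hit at Δt = 0.9019 (t = 0.9019), x⁻ = (-1.9836, 1.5066) → reset → x⁺ = (-2.0219, 1.5573), jump to mode 0
Mode 0: guard c·x = 7.8708 hit at Δt = 0.9405 (t = 1.8424), x⁻ = (-8.1376, 0.8385) → reset → x⁺ = (-8.9158, 1.0288), jump to mode 1
Mode 1: flow for 0.5220 to horizon, guard not reached → x = (-7.3160, 5.2295)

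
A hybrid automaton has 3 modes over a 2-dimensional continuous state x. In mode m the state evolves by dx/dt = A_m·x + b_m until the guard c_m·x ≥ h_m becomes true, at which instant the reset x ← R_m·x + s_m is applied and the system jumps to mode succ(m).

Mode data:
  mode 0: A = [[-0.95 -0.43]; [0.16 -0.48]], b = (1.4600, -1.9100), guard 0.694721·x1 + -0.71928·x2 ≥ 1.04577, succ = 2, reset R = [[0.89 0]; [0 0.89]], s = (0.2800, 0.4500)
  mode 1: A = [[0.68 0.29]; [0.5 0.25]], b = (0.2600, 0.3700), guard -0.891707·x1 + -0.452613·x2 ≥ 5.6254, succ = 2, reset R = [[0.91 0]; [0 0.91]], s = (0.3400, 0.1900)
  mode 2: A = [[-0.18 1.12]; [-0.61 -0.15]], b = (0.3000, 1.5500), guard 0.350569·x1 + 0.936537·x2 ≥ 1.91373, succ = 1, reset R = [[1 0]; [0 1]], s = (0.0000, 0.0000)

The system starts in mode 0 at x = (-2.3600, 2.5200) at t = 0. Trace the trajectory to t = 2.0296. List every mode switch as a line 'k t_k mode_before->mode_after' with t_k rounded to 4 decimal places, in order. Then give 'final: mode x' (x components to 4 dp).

Mode 0: guard c·x = 1.0458 hit at Δt = 1.5052 (t = 1.5052), x⁻ = (0.5513, -0.9214) → reset → x⁺ = (0.7707, -0.3700), jump to mode 2
Mode 2: flow for 0.5244 to horizon, guard not reached → x = (0.8104, 0.2049)

1 1.5052 0->2
final: 2 0.8104 0.2049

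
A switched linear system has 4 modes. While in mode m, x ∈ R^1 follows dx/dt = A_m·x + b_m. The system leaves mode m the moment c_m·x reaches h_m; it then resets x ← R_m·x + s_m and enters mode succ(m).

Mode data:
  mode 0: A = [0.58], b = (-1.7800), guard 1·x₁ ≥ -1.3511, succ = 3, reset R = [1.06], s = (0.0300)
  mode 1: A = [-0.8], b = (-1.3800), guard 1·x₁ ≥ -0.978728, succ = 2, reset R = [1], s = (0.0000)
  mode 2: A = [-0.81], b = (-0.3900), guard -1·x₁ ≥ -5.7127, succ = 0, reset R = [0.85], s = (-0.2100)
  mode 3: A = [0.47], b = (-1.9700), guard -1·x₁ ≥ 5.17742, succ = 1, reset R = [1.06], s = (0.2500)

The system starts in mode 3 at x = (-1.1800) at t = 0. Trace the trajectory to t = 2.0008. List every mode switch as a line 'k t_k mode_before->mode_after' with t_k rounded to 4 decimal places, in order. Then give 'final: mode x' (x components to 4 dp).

Mode 3: guard c·x = 5.1774 hit at Δt = 1.1836 (t = 1.1836), x⁻ = (-5.1774) → reset → x⁺ = (-5.2381), jump to mode 1
Mode 1: flow for 0.8172 to horizon, guard not reached → x = (-3.5521)

1 1.1836 3->1
final: 1 -3.5521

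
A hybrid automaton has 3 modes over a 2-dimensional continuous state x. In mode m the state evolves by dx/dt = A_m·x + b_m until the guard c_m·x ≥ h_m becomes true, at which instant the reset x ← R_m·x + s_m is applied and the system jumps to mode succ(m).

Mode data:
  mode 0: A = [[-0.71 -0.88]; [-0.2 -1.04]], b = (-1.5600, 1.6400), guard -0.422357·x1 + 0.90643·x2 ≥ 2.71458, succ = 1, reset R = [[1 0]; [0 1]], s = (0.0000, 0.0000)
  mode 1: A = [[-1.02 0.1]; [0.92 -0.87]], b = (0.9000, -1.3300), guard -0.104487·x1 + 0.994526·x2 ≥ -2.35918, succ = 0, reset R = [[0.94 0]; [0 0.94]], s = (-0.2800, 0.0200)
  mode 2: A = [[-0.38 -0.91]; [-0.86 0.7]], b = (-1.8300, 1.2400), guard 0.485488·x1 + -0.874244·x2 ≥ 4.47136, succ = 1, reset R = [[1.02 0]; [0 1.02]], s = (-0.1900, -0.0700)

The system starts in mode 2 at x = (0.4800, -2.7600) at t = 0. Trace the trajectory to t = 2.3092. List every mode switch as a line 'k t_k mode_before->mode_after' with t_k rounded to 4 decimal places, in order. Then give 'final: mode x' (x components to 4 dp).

1 0.8626 2->1
2 1.8207 1->0
final: 0 0.1653 -0.6805

Mode 2: guard c·x = 4.4714 hit at Δt = 0.8626 (t = 0.8626), x⁻ = (1.3292, -4.3764) → reset → x⁺ = (1.1658, -4.5339), jump to mode 1
Mode 1: guard c·x = -2.3592 hit at Δt = 0.9581 (t = 1.8207), x⁻ = (0.8021, -2.2879) → reset → x⁺ = (0.4740, -2.1306), jump to mode 0
Mode 0: flow for 0.4885 to horizon, guard not reached → x = (0.1653, -0.6805)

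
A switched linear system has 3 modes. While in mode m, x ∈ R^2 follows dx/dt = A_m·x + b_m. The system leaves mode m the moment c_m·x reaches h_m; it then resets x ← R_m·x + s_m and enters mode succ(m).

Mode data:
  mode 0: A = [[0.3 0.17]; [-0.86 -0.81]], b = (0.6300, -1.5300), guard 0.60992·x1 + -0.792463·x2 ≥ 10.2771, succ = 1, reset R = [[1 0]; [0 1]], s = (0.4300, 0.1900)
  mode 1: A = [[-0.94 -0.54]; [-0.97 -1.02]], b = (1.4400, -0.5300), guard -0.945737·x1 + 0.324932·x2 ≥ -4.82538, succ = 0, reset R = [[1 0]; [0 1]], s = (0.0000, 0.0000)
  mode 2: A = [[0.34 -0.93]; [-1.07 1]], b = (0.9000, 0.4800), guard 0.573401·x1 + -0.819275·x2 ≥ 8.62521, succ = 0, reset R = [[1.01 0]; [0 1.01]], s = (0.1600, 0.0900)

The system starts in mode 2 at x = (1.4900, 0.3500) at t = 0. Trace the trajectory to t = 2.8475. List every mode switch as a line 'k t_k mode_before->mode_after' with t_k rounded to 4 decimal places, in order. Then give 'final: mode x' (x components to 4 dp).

Mode 2: guard c·x = 8.6252 hit at Δt = 1.4422 (t = 1.4422), x⁻ = (6.4192, -6.0351) → reset → x⁺ = (6.6434, -6.0055), jump to mode 0
Mode 0: guard c·x = 10.2771 hit at Δt = 0.5273 (t = 1.9695), x⁻ = (7.5015, -7.1950) → reset → x⁺ = (7.9315, -7.0050), jump to mode 1
Mode 1: flow for 0.8780 to horizon, guard not reached → x = (6.6577, -7.1698)

1 1.4422 2->0
2 1.9695 0->1
final: 1 6.6577 -7.1698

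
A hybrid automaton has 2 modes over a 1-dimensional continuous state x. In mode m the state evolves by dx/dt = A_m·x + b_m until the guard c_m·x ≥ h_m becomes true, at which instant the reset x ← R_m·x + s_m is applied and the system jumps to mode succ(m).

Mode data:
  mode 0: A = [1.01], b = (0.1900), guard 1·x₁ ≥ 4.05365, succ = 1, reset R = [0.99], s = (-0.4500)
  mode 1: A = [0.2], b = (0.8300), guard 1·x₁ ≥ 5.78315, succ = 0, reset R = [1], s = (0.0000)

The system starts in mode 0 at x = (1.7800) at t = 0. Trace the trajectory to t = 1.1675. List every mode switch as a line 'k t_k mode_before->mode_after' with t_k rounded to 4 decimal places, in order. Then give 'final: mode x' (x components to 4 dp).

Mode 0: guard c·x = 4.0537 hit at Δt = 0.7603 (t = 0.7603), x⁻ = (4.0537) → reset → x⁺ = (3.5631), jump to mode 1
Mode 1: flow for 0.4072 to horizon, guard not reached → x = (4.2176)

1 0.7603 0->1
final: 1 4.2176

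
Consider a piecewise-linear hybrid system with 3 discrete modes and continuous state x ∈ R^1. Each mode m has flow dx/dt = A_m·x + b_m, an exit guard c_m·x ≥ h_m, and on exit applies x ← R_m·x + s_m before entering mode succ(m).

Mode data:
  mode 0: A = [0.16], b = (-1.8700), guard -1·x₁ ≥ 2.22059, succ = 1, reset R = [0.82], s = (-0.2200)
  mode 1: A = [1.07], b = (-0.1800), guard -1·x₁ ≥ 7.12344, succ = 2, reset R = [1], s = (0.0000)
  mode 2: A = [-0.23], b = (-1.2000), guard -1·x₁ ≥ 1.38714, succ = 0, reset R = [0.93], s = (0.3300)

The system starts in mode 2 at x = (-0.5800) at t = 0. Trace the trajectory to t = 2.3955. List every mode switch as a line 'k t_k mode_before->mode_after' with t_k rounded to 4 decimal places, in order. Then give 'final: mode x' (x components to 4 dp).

Mode 2: guard c·x = 1.3871 hit at Δt = 0.8314 (t = 0.8314), x⁻ = (-1.3871) → reset → x⁺ = (-0.9600), jump to mode 0
Mode 0: guard c·x = 2.2206 hit at Δt = 0.5938 (t = 1.4252), x⁻ = (-2.2206) → reset → x⁺ = (-2.0409), jump to mode 1
Mode 1: flow for 0.9703 to horizon, guard not reached → x = (-6.0707)

1 0.8314 2->0
2 1.4252 0->1
final: 1 -6.0707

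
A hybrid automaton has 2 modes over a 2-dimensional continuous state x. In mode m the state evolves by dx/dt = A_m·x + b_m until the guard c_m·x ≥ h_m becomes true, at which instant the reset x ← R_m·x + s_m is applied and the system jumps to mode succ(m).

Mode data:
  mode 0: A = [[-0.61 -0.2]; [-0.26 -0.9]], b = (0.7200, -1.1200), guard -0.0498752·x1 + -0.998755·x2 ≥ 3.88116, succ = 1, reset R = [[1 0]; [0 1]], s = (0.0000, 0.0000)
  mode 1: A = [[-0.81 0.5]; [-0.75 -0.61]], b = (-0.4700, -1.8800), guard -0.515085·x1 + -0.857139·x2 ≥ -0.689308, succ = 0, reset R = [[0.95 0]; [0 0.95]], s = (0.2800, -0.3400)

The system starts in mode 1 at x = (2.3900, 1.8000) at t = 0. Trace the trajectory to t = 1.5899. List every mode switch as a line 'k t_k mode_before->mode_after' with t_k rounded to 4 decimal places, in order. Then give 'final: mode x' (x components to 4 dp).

Mode 1: guard c·x = -0.6893 hit at Δt = 0.5021 (t = 0.5021), x⁻ = (1.5416, -0.1222) → reset → x⁺ = (1.7445, -0.4561), jump to mode 0
Mode 0: flow for 1.0878 to horizon, guard not reached → x = (1.6235, -1.2467)

1 0.5021 1->0
final: 0 1.6235 -1.2467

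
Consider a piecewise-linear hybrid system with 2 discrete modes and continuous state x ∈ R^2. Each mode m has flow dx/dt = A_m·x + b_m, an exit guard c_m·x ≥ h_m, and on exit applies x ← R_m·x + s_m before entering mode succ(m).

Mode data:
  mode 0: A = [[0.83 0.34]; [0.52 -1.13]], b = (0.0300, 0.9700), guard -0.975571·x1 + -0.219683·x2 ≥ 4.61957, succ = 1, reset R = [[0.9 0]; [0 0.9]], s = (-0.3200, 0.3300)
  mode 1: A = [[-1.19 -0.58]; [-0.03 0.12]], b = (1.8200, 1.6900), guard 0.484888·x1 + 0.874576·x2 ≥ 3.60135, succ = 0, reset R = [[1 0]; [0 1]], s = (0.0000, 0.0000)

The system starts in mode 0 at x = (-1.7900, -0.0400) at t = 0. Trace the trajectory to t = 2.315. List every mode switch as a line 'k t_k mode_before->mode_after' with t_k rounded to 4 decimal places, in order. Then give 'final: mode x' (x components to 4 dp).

Mode 0: guard c·x = 4.6196 hit at Δt = 1.1362 (t = 1.1362), x⁻ = (-4.6274, -0.4791) → reset → x⁺ = (-4.4846, -0.1012), jump to mode 1
Mode 1: flow for 1.1788 to horizon, guard not reached → x = (-0.4022, 2.0958)

1 1.1362 0->1
final: 1 -0.4022 2.0958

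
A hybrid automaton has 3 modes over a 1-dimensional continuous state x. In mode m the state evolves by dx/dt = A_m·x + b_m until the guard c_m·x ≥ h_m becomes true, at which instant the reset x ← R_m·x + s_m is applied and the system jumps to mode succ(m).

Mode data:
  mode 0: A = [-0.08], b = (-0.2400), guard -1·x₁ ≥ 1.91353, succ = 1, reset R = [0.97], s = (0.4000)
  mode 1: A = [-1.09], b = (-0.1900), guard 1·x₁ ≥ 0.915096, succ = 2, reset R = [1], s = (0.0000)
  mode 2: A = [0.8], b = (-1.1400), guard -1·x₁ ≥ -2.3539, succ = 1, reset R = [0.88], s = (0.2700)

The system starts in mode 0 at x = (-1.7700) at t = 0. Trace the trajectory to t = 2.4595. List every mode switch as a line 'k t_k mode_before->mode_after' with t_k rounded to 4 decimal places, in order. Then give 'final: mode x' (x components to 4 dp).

1 1.5510 0->1
final: 1 -0.6505

Mode 0: guard c·x = 1.9135 hit at Δt = 1.5510 (t = 1.5510), x⁻ = (-1.9135) → reset → x⁺ = (-1.4561), jump to mode 1
Mode 1: flow for 0.9085 to horizon, guard not reached → x = (-0.6505)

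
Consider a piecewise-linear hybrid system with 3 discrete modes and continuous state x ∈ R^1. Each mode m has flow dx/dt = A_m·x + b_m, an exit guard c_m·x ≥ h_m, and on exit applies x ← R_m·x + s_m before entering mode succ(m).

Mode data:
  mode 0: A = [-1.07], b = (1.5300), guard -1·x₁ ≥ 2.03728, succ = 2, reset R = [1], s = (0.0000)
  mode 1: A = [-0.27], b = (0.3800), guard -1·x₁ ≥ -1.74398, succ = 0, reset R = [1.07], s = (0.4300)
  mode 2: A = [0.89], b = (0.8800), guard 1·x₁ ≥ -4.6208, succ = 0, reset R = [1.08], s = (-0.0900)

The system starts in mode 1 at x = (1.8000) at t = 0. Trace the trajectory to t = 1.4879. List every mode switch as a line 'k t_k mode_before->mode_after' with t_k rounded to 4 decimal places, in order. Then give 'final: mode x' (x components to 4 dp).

1 0.5702 1->0
final: 0 1.7544

Mode 1: guard c·x = -1.7440 hit at Δt = 0.5702 (t = 0.5702), x⁻ = (1.7440) → reset → x⁺ = (2.2961), jump to mode 0
Mode 0: flow for 0.9177 to horizon, guard not reached → x = (1.7544)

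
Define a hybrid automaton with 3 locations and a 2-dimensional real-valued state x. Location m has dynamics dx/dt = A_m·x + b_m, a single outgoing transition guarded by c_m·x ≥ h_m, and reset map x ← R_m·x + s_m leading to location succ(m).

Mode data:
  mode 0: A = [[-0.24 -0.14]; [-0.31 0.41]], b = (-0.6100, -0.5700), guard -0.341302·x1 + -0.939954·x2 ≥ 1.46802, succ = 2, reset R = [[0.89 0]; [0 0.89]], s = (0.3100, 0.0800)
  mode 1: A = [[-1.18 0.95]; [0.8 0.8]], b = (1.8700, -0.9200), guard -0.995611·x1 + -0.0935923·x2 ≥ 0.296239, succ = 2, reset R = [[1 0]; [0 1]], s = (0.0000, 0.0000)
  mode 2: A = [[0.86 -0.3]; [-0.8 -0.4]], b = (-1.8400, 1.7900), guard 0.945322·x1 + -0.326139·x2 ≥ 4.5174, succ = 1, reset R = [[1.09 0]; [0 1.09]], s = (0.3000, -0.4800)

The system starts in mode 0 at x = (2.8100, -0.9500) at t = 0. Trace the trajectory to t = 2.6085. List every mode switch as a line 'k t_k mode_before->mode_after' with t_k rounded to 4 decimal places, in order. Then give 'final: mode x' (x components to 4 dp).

1 0.6951 0->2
2 2.2610 2->1
final: 1 3.0766 -2.4016

Mode 0: guard c·x = 1.4680 hit at Δt = 0.6951 (t = 0.6951), x⁻ = (2.1349, -2.3370) → reset → x⁺ = (2.2100, -1.9999), jump to mode 2
Mode 2: guard c·x = 4.5174 hit at Δt = 1.5659 (t = 2.2610), x⁻ = (4.1419, -1.8459) → reset → x⁺ = (4.8146, -2.4920), jump to mode 1
Mode 1: flow for 0.3475 to horizon, guard not reached → x = (3.0766, -2.4016)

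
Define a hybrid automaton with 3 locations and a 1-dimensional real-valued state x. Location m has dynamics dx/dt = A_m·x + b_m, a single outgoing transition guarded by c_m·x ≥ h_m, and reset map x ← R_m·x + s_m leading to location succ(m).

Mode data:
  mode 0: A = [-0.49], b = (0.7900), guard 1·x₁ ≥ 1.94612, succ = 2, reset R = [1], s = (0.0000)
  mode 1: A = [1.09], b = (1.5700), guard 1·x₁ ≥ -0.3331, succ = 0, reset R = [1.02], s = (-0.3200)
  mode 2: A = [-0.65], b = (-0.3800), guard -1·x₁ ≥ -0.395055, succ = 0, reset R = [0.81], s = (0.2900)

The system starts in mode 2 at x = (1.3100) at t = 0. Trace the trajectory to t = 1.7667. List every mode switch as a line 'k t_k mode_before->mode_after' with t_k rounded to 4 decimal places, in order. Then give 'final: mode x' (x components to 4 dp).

Mode 2: guard c·x = -0.3951 hit at Δt = 1.0147 (t = 1.0147), x⁻ = (0.3951) → reset → x⁺ = (0.6100), jump to mode 0
Mode 0: flow for 0.7520 to horizon, guard not reached → x = (0.9189)

1 1.0147 2->0
final: 0 0.9189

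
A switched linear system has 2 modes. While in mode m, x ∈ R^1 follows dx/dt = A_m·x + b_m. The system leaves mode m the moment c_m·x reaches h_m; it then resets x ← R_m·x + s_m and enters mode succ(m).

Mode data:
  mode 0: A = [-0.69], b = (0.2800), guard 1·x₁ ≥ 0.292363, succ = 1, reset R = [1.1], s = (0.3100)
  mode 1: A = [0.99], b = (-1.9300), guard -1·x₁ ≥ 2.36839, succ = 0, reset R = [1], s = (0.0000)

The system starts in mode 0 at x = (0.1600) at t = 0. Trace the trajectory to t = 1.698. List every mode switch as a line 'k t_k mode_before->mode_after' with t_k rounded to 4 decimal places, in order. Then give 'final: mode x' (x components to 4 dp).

Mode 0: guard c·x = 0.2924 hit at Δt = 1.1207 (t = 1.1207), x⁻ = (0.2924) → reset → x⁺ = (0.6316), jump to mode 1
Mode 1: flow for 0.5773 to horizon, guard not reached → x = (-0.3845)

1 1.1207 0->1
final: 1 -0.3845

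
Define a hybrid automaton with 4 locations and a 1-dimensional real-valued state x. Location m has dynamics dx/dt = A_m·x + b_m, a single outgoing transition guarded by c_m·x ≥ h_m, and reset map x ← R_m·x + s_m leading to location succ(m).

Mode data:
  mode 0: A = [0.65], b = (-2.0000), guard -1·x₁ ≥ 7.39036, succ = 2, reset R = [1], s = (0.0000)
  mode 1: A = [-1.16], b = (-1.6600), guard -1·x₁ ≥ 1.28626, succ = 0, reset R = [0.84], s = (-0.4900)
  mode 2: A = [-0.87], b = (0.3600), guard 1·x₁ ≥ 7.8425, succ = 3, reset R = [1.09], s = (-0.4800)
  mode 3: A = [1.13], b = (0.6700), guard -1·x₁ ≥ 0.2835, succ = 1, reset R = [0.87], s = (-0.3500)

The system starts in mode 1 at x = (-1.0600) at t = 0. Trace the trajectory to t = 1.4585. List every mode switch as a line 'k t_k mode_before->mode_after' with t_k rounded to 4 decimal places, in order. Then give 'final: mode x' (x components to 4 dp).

Mode 1: guard c·x = 1.2863 hit at Δt = 0.8113 (t = 0.8113), x⁻ = (-1.2863) → reset → x⁺ = (-1.5705), jump to mode 0
Mode 0: flow for 0.6472 to horizon, guard not reached → x = (-4.0010)

1 0.8113 1->0
final: 0 -4.0010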